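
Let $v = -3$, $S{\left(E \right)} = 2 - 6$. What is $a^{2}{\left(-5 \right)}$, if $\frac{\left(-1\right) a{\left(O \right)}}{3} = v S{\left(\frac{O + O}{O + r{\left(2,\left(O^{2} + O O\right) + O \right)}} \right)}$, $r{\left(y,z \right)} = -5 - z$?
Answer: $1296$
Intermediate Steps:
$S{\left(E \right)} = -4$ ($S{\left(E \right)} = 2 - 6 = -4$)
$a{\left(O \right)} = -36$ ($a{\left(O \right)} = - 3 \left(\left(-3\right) \left(-4\right)\right) = \left(-3\right) 12 = -36$)
$a^{2}{\left(-5 \right)} = \left(-36\right)^{2} = 1296$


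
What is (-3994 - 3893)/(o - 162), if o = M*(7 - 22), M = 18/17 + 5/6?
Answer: 268158/6473 ≈ 41.427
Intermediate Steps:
M = 193/102 (M = 18*(1/17) + 5*(⅙) = 18/17 + ⅚ = 193/102 ≈ 1.8922)
o = -965/34 (o = 193*(7 - 22)/102 = (193/102)*(-15) = -965/34 ≈ -28.382)
(-3994 - 3893)/(o - 162) = (-3994 - 3893)/(-965/34 - 162) = -7887/(-6473/34) = -7887*(-34/6473) = 268158/6473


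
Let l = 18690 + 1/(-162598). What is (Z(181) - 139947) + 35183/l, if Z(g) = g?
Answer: -424737090125720/3038956619 ≈ -1.3976e+5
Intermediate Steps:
l = 3038956619/162598 (l = 18690 - 1/162598 = 3038956619/162598 ≈ 18690.)
(Z(181) - 139947) + 35183/l = (181 - 139947) + 35183/(3038956619/162598) = -139766 + 35183*(162598/3038956619) = -139766 + 5720685434/3038956619 = -424737090125720/3038956619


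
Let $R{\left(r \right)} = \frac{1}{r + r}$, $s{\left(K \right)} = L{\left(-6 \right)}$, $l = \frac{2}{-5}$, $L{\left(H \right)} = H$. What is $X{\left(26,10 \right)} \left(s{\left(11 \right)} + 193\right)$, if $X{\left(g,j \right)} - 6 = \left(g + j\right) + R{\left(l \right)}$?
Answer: $\frac{30481}{4} \approx 7620.3$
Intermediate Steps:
$l = - \frac{2}{5}$ ($l = 2 \left(- \frac{1}{5}\right) = - \frac{2}{5} \approx -0.4$)
$s{\left(K \right)} = -6$
$R{\left(r \right)} = \frac{1}{2 r}$
$X{\left(g,j \right)} = \frac{19}{4} + g + j$ ($X{\left(g,j \right)} = 6 + \left(\left(g + j\right) + \frac{1}{2 \left(- \frac{2}{5}\right)}\right) = 6 + \left(\left(g + j\right) + \frac{1}{2} \left(- \frac{5}{2}\right)\right) = 6 - \left(\frac{5}{4} - g - j\right) = 6 + \left(- \frac{5}{4} + g + j\right) = \frac{19}{4} + g + j$)
$X{\left(26,10 \right)} \left(s{\left(11 \right)} + 193\right) = \left(\frac{19}{4} + 26 + 10\right) \left(-6 + 193\right) = \frac{163}{4} \cdot 187 = \frac{30481}{4}$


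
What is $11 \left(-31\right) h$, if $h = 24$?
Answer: $-8184$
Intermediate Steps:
$11 \left(-31\right) h = 11 \left(-31\right) 24 = \left(-341\right) 24 = -8184$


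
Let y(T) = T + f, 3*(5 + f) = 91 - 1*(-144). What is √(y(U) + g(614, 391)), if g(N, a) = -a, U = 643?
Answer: 4*√183/3 ≈ 18.037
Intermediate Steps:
f = 220/3 (f = -5 + (91 - 1*(-144))/3 = -5 + (91 + 144)/3 = -5 + (⅓)*235 = -5 + 235/3 = 220/3 ≈ 73.333)
y(T) = 220/3 + T (y(T) = T + 220/3 = 220/3 + T)
√(y(U) + g(614, 391)) = √((220/3 + 643) - 1*391) = √(2149/3 - 391) = √(976/3) = 4*√183/3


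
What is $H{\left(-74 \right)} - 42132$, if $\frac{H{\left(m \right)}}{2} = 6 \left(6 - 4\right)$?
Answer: $-42108$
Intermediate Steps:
$H{\left(m \right)} = 24$ ($H{\left(m \right)} = 2 \cdot 6 \left(6 - 4\right) = 2 \cdot 6 \cdot 2 = 2 \cdot 12 = 24$)
$H{\left(-74 \right)} - 42132 = 24 - 42132 = -42108$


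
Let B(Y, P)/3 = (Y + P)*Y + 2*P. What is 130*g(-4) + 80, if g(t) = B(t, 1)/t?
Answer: -1285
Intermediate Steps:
B(Y, P) = 6*P + 3*Y*(P + Y) (B(Y, P) = 3*((Y + P)*Y + 2*P) = 3*((P + Y)*Y + 2*P) = 3*(Y*(P + Y) + 2*P) = 3*(2*P + Y*(P + Y)) = 6*P + 3*Y*(P + Y))
g(t) = (6 + 3*t + 3*t²)/t (g(t) = (3*t² + 6*1 + 3*1*t)/t = (3*t² + 6 + 3*t)/t = (6 + 3*t + 3*t²)/t)
130*g(-4) + 80 = 130*(3 + 3*(-4) + 6/(-4)) + 80 = 130*(3 - 12 + 6*(-¼)) + 80 = 130*(3 - 12 - 3/2) + 80 = 130*(-21/2) + 80 = -1365 + 80 = -1285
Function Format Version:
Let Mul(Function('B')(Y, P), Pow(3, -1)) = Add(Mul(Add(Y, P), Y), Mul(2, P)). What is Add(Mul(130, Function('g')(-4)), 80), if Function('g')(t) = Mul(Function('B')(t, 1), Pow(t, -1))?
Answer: -1285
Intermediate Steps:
Function('B')(Y, P) = Add(Mul(6, P), Mul(3, Y, Add(P, Y))) (Function('B')(Y, P) = Mul(3, Add(Mul(Add(Y, P), Y), Mul(2, P))) = Mul(3, Add(Mul(Add(P, Y), Y), Mul(2, P))) = Mul(3, Add(Mul(Y, Add(P, Y)), Mul(2, P))) = Mul(3, Add(Mul(2, P), Mul(Y, Add(P, Y)))) = Add(Mul(6, P), Mul(3, Y, Add(P, Y))))
Function('g')(t) = Mul(Pow(t, -1), Add(6, Mul(3, t), Mul(3, Pow(t, 2)))) (Function('g')(t) = Mul(Add(Mul(3, Pow(t, 2)), Mul(6, 1), Mul(3, 1, t)), Pow(t, -1)) = Mul(Add(Mul(3, Pow(t, 2)), 6, Mul(3, t)), Pow(t, -1)) = Mul(Add(6, Mul(3, t), Mul(3, Pow(t, 2))), Pow(t, -1)) = Mul(Pow(t, -1), Add(6, Mul(3, t), Mul(3, Pow(t, 2)))))
Add(Mul(130, Function('g')(-4)), 80) = Add(Mul(130, Add(3, Mul(3, -4), Mul(6, Pow(-4, -1)))), 80) = Add(Mul(130, Add(3, -12, Mul(6, Rational(-1, 4)))), 80) = Add(Mul(130, Add(3, -12, Rational(-3, 2))), 80) = Add(Mul(130, Rational(-21, 2)), 80) = Add(-1365, 80) = -1285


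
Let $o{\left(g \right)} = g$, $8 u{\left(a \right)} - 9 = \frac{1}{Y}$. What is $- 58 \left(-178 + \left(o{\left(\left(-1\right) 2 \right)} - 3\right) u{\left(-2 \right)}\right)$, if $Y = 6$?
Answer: $\frac{255751}{24} \approx 10656.0$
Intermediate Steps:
$u{\left(a \right)} = \frac{55}{48}$ ($u{\left(a \right)} = \frac{9}{8} + \frac{1}{8 \cdot 6} = \frac{9}{8} + \frac{1}{8} \cdot \frac{1}{6} = \frac{9}{8} + \frac{1}{48} = \frac{55}{48}$)
$- 58 \left(-178 + \left(o{\left(\left(-1\right) 2 \right)} - 3\right) u{\left(-2 \right)}\right) = - 58 \left(-178 + \left(\left(-1\right) 2 - 3\right) \frac{55}{48}\right) = - 58 \left(-178 + \left(-2 - 3\right) \frac{55}{48}\right) = - 58 \left(-178 - \frac{275}{48}\right) = \left(-58\right) \left(- \frac{8819}{48}\right) = \frac{255751}{24}$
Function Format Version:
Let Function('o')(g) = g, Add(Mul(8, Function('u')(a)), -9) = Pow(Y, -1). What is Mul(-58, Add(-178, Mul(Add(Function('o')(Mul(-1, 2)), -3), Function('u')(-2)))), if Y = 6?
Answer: Rational(255751, 24) ≈ 10656.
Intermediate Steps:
Function('u')(a) = Rational(55, 48) (Function('u')(a) = Add(Rational(9, 8), Mul(Rational(1, 8), Pow(6, -1))) = Add(Rational(9, 8), Mul(Rational(1, 8), Rational(1, 6))) = Add(Rational(9, 8), Rational(1, 48)) = Rational(55, 48))
Mul(-58, Add(-178, Mul(Add(Function('o')(Mul(-1, 2)), -3), Function('u')(-2)))) = Mul(-58, Add(-178, Mul(Add(Mul(-1, 2), -3), Rational(55, 48)))) = Mul(-58, Add(-178, Mul(Add(-2, -3), Rational(55, 48)))) = Mul(-58, Add(-178, Mul(-5, Rational(55, 48)))) = Mul(-58, Add(-178, Rational(-275, 48))) = Mul(-58, Rational(-8819, 48)) = Rational(255751, 24)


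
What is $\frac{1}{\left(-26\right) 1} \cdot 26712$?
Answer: $- \frac{13356}{13} \approx -1027.4$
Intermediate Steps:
$\frac{1}{\left(-26\right) 1} \cdot 26712 = \frac{1}{-26} \cdot 26712 = \left(- \frac{1}{26}\right) 26712 = - \frac{13356}{13}$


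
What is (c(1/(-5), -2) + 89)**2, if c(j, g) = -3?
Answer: 7396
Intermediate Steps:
(c(1/(-5), -2) + 89)**2 = (-3 + 89)**2 = 86**2 = 7396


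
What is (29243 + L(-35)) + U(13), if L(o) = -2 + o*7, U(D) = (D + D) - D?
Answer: 29009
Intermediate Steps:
U(D) = D (U(D) = 2*D - D = D)
L(o) = -2 + 7*o
(29243 + L(-35)) + U(13) = (29243 + (-2 + 7*(-35))) + 13 = (29243 + (-2 - 245)) + 13 = (29243 - 247) + 13 = 28996 + 13 = 29009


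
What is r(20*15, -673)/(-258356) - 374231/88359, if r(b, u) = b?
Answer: -24177832984/5707019451 ≈ -4.2365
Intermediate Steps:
r(20*15, -673)/(-258356) - 374231/88359 = (20*15)/(-258356) - 374231/88359 = 300*(-1/258356) - 374231*1/88359 = -75/64589 - 374231/88359 = -24177832984/5707019451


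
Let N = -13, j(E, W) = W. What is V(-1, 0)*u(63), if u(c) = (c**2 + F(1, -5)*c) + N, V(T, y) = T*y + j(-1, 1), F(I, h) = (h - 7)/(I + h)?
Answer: 4145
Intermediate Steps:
F(I, h) = (-7 + h)/(I + h)
V(T, y) = 1 + T*y (V(T, y) = T*y + 1 = 1 + T*y)
u(c) = -13 + c**2 + 3*c (u(c) = (c**2 + ((-7 - 5)/(1 - 5))*c) - 13 = (c**2 + (-12/(-4))*c) - 13 = (c**2 + (-1/4*(-12))*c) - 13 = (c**2 + 3*c) - 13 = -13 + c**2 + 3*c)
V(-1, 0)*u(63) = (1 - 1*0)*(-13 + 63**2 + 3*63) = (1 + 0)*(-13 + 3969 + 189) = 1*4145 = 4145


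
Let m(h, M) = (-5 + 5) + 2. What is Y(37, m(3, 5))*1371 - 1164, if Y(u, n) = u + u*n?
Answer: 151017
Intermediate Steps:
m(h, M) = 2 (m(h, M) = 0 + 2 = 2)
Y(u, n) = u + n*u
Y(37, m(3, 5))*1371 - 1164 = (37*(1 + 2))*1371 - 1164 = (37*3)*1371 - 1164 = 111*1371 - 1164 = 152181 - 1164 = 151017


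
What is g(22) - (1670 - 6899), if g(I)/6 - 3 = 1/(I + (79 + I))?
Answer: 215129/41 ≈ 5247.0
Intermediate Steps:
g(I) = 18 + 6/(79 + 2*I) (g(I) = 18 + 6/(I + (79 + I)) = 18 + 6/(79 + 2*I))
g(22) - (1670 - 6899) = 12*(119 + 3*22)/(79 + 2*22) - (1670 - 6899) = 12*(119 + 66)/(79 + 44) - 1*(-5229) = 12*185/123 + 5229 = 12*(1/123)*185 + 5229 = 740/41 + 5229 = 215129/41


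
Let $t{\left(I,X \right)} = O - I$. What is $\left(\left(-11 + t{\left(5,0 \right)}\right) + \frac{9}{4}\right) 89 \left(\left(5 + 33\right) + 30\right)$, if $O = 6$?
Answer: $-46903$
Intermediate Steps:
$t{\left(I,X \right)} = 6 - I$
$\left(\left(-11 + t{\left(5,0 \right)}\right) + \frac{9}{4}\right) 89 \left(\left(5 + 33\right) + 30\right) = \left(\left(-11 + \left(6 - 5\right)\right) + \frac{9}{4}\right) 89 \left(\left(5 + 33\right) + 30\right) = \left(\left(-11 + \left(6 - 5\right)\right) + 9 \cdot \frac{1}{4}\right) 89 \left(38 + 30\right) = \left(\left(-11 + 1\right) + \frac{9}{4}\right) 89 \cdot 68 = \left(-10 + \frac{9}{4}\right) 89 \cdot 68 = \left(- \frac{31}{4}\right) 89 \cdot 68 = \left(- \frac{2759}{4}\right) 68 = -46903$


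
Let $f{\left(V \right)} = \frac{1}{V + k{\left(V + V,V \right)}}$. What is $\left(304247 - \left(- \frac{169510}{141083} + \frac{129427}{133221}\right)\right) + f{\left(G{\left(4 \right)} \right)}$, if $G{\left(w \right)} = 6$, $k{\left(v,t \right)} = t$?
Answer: $\frac{7624526245084247}{25060291124} \approx 3.0425 \cdot 10^{5}$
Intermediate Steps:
$f{\left(V \right)} = \frac{1}{2 V}$ ($f{\left(V \right)} = \frac{1}{V + V} = \frac{1}{2 V}$)
$\left(304247 - \left(- \frac{169510}{141083} + \frac{129427}{133221}\right)\right) + f{\left(G{\left(4 \right)} \right)} = \left(304247 - \left(- \frac{169510}{141083} + \frac{129427}{133221}\right)\right) + \frac{1}{2 \cdot 6} = \left(304247 - - \frac{4322342269}{18795218343}\right) + \frac{1}{2} \cdot \frac{1}{6} = \left(304247 + \left(\frac{169510}{141083} - \frac{129427}{133221}\right)\right) + \frac{1}{12} = \left(304247 + \frac{4322342269}{18795218343}\right) + \frac{1}{12} = \frac{5718393117544990}{18795218343} + \frac{1}{12} = \frac{7624526245084247}{25060291124}$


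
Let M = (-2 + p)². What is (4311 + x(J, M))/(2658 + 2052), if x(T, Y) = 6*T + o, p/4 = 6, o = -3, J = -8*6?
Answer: 134/157 ≈ 0.85350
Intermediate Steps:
J = -48
p = 24 (p = 4*6 = 24)
M = 484 (M = (-2 + 24)² = 22² = 484)
x(T, Y) = -3 + 6*T (x(T, Y) = 6*T - 3 = -3 + 6*T)
(4311 + x(J, M))/(2658 + 2052) = (4311 + (-3 + 6*(-48)))/(2658 + 2052) = (4311 + (-3 - 288))/4710 = (4311 - 291)*(1/4710) = 4020*(1/4710) = 134/157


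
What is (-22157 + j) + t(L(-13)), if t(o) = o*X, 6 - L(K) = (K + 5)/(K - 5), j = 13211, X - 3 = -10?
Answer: -80864/9 ≈ -8984.9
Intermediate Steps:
X = -7 (X = 3 - 10 = -7)
L(K) = 6 - (5 + K)/(-5 + K) (L(K) = 6 - (K + 5)/(K - 5) = 6 - (5 + K)/(-5 + K))
t(o) = -7*o (t(o) = o*(-7) = -7*o)
(-22157 + j) + t(L(-13)) = (-22157 + 13211) - 35*(-7 - 13)/(-5 - 13) = -8946 - 35*(-20)/(-18) = -8946 - 35*(-1)*(-20)/18 = -8946 - 7*50/9 = -8946 - 350/9 = -80864/9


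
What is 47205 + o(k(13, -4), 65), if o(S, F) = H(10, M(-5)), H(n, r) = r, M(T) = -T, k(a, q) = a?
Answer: 47210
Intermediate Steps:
o(S, F) = 5 (o(S, F) = -1*(-5) = 5)
47205 + o(k(13, -4), 65) = 47205 + 5 = 47210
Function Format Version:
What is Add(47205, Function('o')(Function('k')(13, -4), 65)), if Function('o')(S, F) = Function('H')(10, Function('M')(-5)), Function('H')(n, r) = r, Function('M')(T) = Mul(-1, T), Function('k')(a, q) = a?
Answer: 47210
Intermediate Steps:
Function('o')(S, F) = 5 (Function('o')(S, F) = Mul(-1, -5) = 5)
Add(47205, Function('o')(Function('k')(13, -4), 65)) = Add(47205, 5) = 47210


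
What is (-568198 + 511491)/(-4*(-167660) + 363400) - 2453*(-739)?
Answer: 267781933139/147720 ≈ 1.8128e+6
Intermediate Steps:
(-568198 + 511491)/(-4*(-167660) + 363400) - 2453*(-739) = -56707/(670640 + 363400) + 1812767 = -56707/1034040 + 1812767 = -56707*1/1034040 + 1812767 = -8101/147720 + 1812767 = 267781933139/147720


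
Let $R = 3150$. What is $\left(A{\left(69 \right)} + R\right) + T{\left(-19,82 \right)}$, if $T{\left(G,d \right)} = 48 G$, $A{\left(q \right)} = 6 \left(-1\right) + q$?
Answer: $2301$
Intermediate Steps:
$A{\left(q \right)} = -6 + q$
$\left(A{\left(69 \right)} + R\right) + T{\left(-19,82 \right)} = \left(\left(-6 + 69\right) + 3150\right) + 48 \left(-19\right) = \left(63 + 3150\right) - 912 = 3213 - 912 = 2301$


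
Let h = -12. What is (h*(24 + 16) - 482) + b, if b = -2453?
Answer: -3415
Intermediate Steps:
(h*(24 + 16) - 482) + b = (-12*(24 + 16) - 482) - 2453 = (-12*40 - 482) - 2453 = (-480 - 482) - 2453 = -962 - 2453 = -3415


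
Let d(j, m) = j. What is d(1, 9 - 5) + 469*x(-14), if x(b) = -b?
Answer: 6567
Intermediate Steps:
d(1, 9 - 5) + 469*x(-14) = 1 + 469*(-1*(-14)) = 1 + 469*14 = 1 + 6566 = 6567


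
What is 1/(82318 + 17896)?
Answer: 1/100214 ≈ 9.9786e-6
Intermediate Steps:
1/(82318 + 17896) = 1/100214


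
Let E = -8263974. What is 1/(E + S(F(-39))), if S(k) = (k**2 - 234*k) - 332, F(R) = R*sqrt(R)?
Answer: -8323625/69285981211789 - 9126*I*sqrt(39)/69285981211789 ≈ -1.2013e-7 - 8.2256e-10*I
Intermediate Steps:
F(R) = R**(3/2)
S(k) = -332 + k**2 - 234*k
1/(E + S(F(-39))) = 1/(-8263974 + (-332 + ((-39)**(3/2))**2 - (-9126)*I*sqrt(39))) = 1/(-8263974 + (-332 + (-39*I*sqrt(39))**2 - (-9126)*I*sqrt(39))) = 1/(-8263974 + (-332 - 59319 + 9126*I*sqrt(39))) = 1/(-8263974 + (-59651 + 9126*I*sqrt(39))) = 1/(-8323625 + 9126*I*sqrt(39))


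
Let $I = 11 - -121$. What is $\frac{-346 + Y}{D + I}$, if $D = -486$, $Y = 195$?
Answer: $\frac{151}{354} \approx 0.42655$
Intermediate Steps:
$I = 132$ ($I = 11 + 121 = 132$)
$\frac{-346 + Y}{D + I} = \frac{-346 + 195}{-486 + 132} = - \frac{151}{-354} = \left(-151\right) \left(- \frac{1}{354}\right) = \frac{151}{354}$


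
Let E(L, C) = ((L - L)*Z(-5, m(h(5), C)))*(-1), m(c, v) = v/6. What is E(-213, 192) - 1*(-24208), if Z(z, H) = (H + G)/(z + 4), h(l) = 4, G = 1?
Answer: 24208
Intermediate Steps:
m(c, v) = v/6 (m(c, v) = v*(⅙) = v/6)
Z(z, H) = (1 + H)/(4 + z) (Z(z, H) = (H + 1)/(z + 4) = (1 + H)/(4 + z))
E(L, C) = 0 (E(L, C) = ((L - L)*((1 + C/6)/(4 - 5)))*(-1) = (0*((1 + C/6)/(-1)))*(-1) = (0*(-(1 + C/6)))*(-1) = (0*(-1 - C/6))*(-1) = 0*(-1) = 0)
E(-213, 192) - 1*(-24208) = 0 - 1*(-24208) = 0 + 24208 = 24208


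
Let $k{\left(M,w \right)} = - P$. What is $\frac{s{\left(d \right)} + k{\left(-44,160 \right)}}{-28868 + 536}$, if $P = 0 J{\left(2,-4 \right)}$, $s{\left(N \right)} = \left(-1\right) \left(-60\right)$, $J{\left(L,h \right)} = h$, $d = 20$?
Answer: $- \frac{5}{2361} \approx -0.0021177$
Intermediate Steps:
$s{\left(N \right)} = 60$
$P = 0$ ($P = 0 \left(-4\right) = 0$)
$k{\left(M,w \right)} = 0$ ($k{\left(M,w \right)} = \left(-1\right) 0 = 0$)
$\frac{s{\left(d \right)} + k{\left(-44,160 \right)}}{-28868 + 536} = \frac{60 + 0}{-28868 + 536} = \frac{60}{-28332} = 60 \left(- \frac{1}{28332}\right) = - \frac{5}{2361}$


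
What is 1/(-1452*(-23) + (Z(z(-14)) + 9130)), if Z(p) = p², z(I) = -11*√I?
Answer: 1/40832 ≈ 2.4491e-5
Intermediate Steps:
1/(-1452*(-23) + (Z(z(-14)) + 9130)) = 1/(-1452*(-23) + ((-11*I*√14)² + 9130)) = 1/(33396 + ((-11*I*√14)² + 9130)) = 1/(33396 + (-1694 + 9130)) = 1/(33396 + 7436) = 1/40832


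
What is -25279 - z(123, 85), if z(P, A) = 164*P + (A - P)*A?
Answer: -42221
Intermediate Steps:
z(P, A) = 164*P + A*(A - P)
-25279 - z(123, 85) = -25279 - (85² + 164*123 - 1*85*123) = -25279 - (7225 + 20172 - 10455) = -25279 - 1*16942 = -25279 - 16942 = -42221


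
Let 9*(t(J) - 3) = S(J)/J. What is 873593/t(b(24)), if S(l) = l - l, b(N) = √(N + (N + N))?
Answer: 873593/3 ≈ 2.9120e+5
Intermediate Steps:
b(N) = √3*√N (b(N) = √(N + 2*N) = √(3*N) = √3*√N)
S(l) = 0
t(J) = 3 (t(J) = 3 + (0/J)/9 = 3 + (⅑)*0 = 3 + 0 = 3)
873593/t(b(24)) = 873593/3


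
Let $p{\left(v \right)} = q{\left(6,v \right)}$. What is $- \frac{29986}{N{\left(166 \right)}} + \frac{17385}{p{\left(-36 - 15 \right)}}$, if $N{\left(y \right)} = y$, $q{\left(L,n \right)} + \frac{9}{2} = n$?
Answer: $- \frac{1516711}{3071} \approx -493.88$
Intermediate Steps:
$q{\left(L,n \right)} = - \frac{9}{2} + n$
$p{\left(v \right)} = - \frac{9}{2} + v$
$- \frac{29986}{N{\left(166 \right)}} + \frac{17385}{p{\left(-36 - 15 \right)}} = - \frac{29986}{166} + \frac{17385}{- \frac{9}{2} - 51} = \left(-29986\right) \frac{1}{166} + \frac{17385}{- \frac{9}{2} - 51} = - \frac{14993}{83} + \frac{17385}{- \frac{9}{2} - 51} = - \frac{14993}{83} + \frac{17385}{- \frac{111}{2}} = - \frac{14993}{83} + 17385 \left(- \frac{2}{111}\right) = - \frac{14993}{83} - \frac{11590}{37} = - \frac{1516711}{3071}$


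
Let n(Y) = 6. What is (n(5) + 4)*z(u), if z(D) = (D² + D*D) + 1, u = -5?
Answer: 510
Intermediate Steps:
z(D) = 1 + 2*D² (z(D) = (D² + D²) + 1 = 2*D² + 1 = 1 + 2*D²)
(n(5) + 4)*z(u) = (6 + 4)*(1 + 2*(-5)²) = 10*(1 + 2*25) = 10*(1 + 50) = 10*51 = 510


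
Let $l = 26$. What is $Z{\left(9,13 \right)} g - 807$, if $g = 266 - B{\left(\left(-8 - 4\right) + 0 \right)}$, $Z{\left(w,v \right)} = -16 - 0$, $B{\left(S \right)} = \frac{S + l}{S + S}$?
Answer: $- \frac{15217}{3} \approx -5072.3$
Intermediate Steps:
$B{\left(S \right)} = \frac{26 + S}{2 S}$ ($B{\left(S \right)} = \frac{S + 26}{S + S} = \frac{26 + S}{2 S}$)
$Z{\left(w,v \right)} = -16$ ($Z{\left(w,v \right)} = -16 + 0 = -16$)
$g = \frac{3199}{12}$ ($g = 266 - \frac{26 + \left(\left(-8 - 4\right) + 0\right)}{2 \left(\left(-8 - 4\right) + 0\right)} = 266 - \frac{26 + \left(-12 + 0\right)}{2 \left(-12 + 0\right)} = 266 - \frac{26 - 12}{2 \left(-12\right)} = 266 - \frac{1}{2} \left(- \frac{1}{12}\right) 14 = 266 - - \frac{7}{12} = 266 + \frac{7}{12} = \frac{3199}{12} \approx 266.58$)
$Z{\left(9,13 \right)} g - 807 = \left(-16\right) \frac{3199}{12} - 807 = - \frac{12796}{3} - 807 = - \frac{15217}{3}$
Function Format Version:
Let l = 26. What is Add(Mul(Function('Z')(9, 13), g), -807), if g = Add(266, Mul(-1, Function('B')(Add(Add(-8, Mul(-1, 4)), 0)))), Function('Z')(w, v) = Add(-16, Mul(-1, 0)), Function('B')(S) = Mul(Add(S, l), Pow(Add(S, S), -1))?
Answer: Rational(-15217, 3) ≈ -5072.3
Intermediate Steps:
Function('B')(S) = Mul(Rational(1, 2), Pow(S, -1), Add(26, S)) (Function('B')(S) = Mul(Add(S, 26), Pow(Add(S, S), -1)) = Mul(Add(26, S), Pow(Mul(2, S), -1)) = Mul(Add(26, S), Mul(Rational(1, 2), Pow(S, -1))) = Mul(Rational(1, 2), Pow(S, -1), Add(26, S)))
Function('Z')(w, v) = -16 (Function('Z')(w, v) = Add(-16, 0) = -16)
g = Rational(3199, 12) (g = Add(266, Mul(-1, Mul(Rational(1, 2), Pow(Add(Add(-8, Mul(-1, 4)), 0), -1), Add(26, Add(Add(-8, Mul(-1, 4)), 0))))) = Add(266, Mul(-1, Mul(Rational(1, 2), Pow(Add(Add(-8, -4), 0), -1), Add(26, Add(Add(-8, -4), 0))))) = Add(266, Mul(-1, Mul(Rational(1, 2), Pow(Add(-12, 0), -1), Add(26, Add(-12, 0))))) = Add(266, Mul(-1, Mul(Rational(1, 2), Pow(-12, -1), Add(26, -12)))) = Add(266, Mul(-1, Mul(Rational(1, 2), Rational(-1, 12), 14))) = Add(266, Mul(-1, Rational(-7, 12))) = Add(266, Rational(7, 12)) = Rational(3199, 12) ≈ 266.58)
Add(Mul(Function('Z')(9, 13), g), -807) = Add(Mul(-16, Rational(3199, 12)), -807) = Add(Rational(-12796, 3), -807) = Rational(-15217, 3)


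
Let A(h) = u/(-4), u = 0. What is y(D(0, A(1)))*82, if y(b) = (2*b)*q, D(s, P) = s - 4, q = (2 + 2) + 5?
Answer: -5904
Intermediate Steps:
A(h) = 0 (A(h) = 0/(-4) = 0*(-¼) = 0)
q = 9 (q = 4 + 5 = 9)
D(s, P) = -4 + s
y(b) = 18*b (y(b) = (2*b)*9 = 18*b)
y(D(0, A(1)))*82 = (18*(-4 + 0))*82 = (18*(-4))*82 = -72*82 = -5904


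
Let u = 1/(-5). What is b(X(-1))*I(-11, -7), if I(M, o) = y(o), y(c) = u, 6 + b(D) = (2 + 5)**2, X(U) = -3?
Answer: -43/5 ≈ -8.6000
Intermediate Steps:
u = -1/5 ≈ -0.20000
b(D) = 43 (b(D) = -6 + (2 + 5)**2 = -6 + 7**2 = -6 + 49 = 43)
y(c) = -1/5
I(M, o) = -1/5
b(X(-1))*I(-11, -7) = 43*(-1/5) = -43/5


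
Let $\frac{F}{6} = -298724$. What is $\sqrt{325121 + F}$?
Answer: $i \sqrt{1467223} \approx 1211.3 i$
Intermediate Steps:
$F = -1792344$ ($F = 6 \left(-298724\right) = -1792344$)
$\sqrt{325121 + F} = \sqrt{325121 - 1792344} = \sqrt{-1467223} = i \sqrt{1467223}$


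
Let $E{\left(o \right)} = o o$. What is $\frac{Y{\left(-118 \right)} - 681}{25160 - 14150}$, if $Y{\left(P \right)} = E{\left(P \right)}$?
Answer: $\frac{13243}{11010} \approx 1.2028$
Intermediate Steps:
$E{\left(o \right)} = o^{2}$
$Y{\left(P \right)} = P^{2}$
$\frac{Y{\left(-118 \right)} - 681}{25160 - 14150} = \frac{\left(-118\right)^{2} - 681}{25160 - 14150} = \frac{13924 - 681}{11010} = 13243 \cdot \frac{1}{11010} = \frac{13243}{11010}$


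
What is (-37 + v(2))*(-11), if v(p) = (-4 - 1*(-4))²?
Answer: 407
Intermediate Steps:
v(p) = 0 (v(p) = (-4 + 4)² = 0² = 0)
(-37 + v(2))*(-11) = (-37 + 0)*(-11) = -37*(-11) = 407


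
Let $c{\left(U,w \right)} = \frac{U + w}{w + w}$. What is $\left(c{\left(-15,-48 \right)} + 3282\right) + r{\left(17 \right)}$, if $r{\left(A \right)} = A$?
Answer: $\frac{105589}{32} \approx 3299.7$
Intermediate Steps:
$c{\left(U,w \right)} = \frac{U + w}{2 w}$
$\left(c{\left(-15,-48 \right)} + 3282\right) + r{\left(17 \right)} = \left(\frac{-15 - 48}{2 \left(-48\right)} + 3282\right) + 17 = \left(\frac{1}{2} \left(- \frac{1}{48}\right) \left(-63\right) + 3282\right) + 17 = \left(\frac{21}{32} + 3282\right) + 17 = \frac{105045}{32} + 17 = \frac{105589}{32}$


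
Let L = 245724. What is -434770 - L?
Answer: -680494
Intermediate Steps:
-434770 - L = -434770 - 1*245724 = -434770 - 245724 = -680494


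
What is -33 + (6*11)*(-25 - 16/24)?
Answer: -1727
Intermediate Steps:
-33 + (6*11)*(-25 - 16/24) = -33 + 66*(-25 - 16/24) = -33 + 66*(-25 - 1*2/3) = -33 + 66*(-25 - 2/3) = -33 + 66*(-77/3) = -33 - 1694 = -1727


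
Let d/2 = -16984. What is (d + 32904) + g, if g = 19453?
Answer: 18389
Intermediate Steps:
d = -33968 (d = 2*(-16984) = -33968)
(d + 32904) + g = (-33968 + 32904) + 19453 = -1064 + 19453 = 18389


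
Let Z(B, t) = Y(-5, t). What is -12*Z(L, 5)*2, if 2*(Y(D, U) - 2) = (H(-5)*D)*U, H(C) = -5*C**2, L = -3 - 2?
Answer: -37548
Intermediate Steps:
L = -5
Y(D, U) = 2 - 125*D*U/2 (Y(D, U) = 2 + (((-5*(-5)**2)*D)*U)/2 = 2 + (((-5*25)*D)*U)/2 = 2 + ((-125*D)*U)/2 = 2 + (-125*D*U)/2 = 2 - 125*D*U/2)
Z(B, t) = 2 + 625*t/2 (Z(B, t) = 2 - 125/2*(-5)*t = 2 + 625*t/2)
-12*Z(L, 5)*2 = -12*(2 + (625/2)*5)*2 = -12*(2 + 3125/2)*2 = -12*3129/2*2 = -18774*2 = -37548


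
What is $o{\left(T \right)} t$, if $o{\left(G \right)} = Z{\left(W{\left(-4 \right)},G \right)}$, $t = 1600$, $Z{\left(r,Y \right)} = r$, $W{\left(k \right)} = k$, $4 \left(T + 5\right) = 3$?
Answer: $-6400$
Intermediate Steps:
$T = - \frac{17}{4}$ ($T = -5 + \frac{1}{4} \cdot 3 = -5 + \frac{3}{4} = - \frac{17}{4} \approx -4.25$)
$o{\left(G \right)} = -4$
$o{\left(T \right)} t = \left(-4\right) 1600 = -6400$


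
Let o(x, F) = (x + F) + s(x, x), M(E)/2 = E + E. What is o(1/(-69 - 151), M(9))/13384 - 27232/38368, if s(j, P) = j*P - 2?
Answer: -49935703071/70608630400 ≈ -0.70722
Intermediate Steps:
M(E) = 4*E (M(E) = 2*(E + E) = 2*(2*E) = 4*E)
s(j, P) = -2 + P*j (s(j, P) = P*j - 2 = -2 + P*j)
o(x, F) = -2 + F + x + x² (o(x, F) = (x + F) + (-2 + x*x) = (F + x) + (-2 + x²) = -2 + F + x + x²)
o(1/(-69 - 151), M(9))/13384 - 27232/38368 = (-2 + 4*9 + 1/(-69 - 151) + (1/(-69 - 151))²)/13384 - 27232/38368 = (-2 + 36 + 1/(-220) + (1/(-220))²)*(1/13384) - 27232*1/38368 = (-2 + 36 - 1/220 + (-1/220)²)*(1/13384) - 851/1199 = (-2 + 36 - 1/220 + 1/48400)*(1/13384) - 851/1199 = (1645381/48400)*(1/13384) - 851/1199 = 1645381/647785600 - 851/1199 = -49935703071/70608630400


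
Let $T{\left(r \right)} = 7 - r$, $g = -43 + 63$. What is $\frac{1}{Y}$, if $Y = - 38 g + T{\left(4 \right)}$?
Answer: $- \frac{1}{757} \approx -0.001321$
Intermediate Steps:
$g = 20$
$Y = -757$ ($Y = \left(-38\right) 20 + \left(7 - 4\right) = -760 + \left(7 - 4\right) = -760 + 3 = -757$)
$\frac{1}{Y} = \frac{1}{-757} = - \frac{1}{757}$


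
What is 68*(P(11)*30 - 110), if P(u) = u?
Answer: 14960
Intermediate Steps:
68*(P(11)*30 - 110) = 68*(11*30 - 110) = 68*(330 - 110) = 68*220 = 14960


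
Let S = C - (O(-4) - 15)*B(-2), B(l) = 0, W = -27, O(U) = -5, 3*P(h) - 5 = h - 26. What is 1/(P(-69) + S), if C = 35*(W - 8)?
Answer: -1/1255 ≈ -0.00079681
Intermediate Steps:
P(h) = -7 + h/3 (P(h) = 5/3 + (h - 26)/3 = 5/3 + (-26 + h)/3 = 5/3 + (-26/3 + h/3) = -7 + h/3)
C = -1225 (C = 35*(-27 - 8) = 35*(-35) = -1225)
S = -1225 (S = -1225 - (-5 - 15)*0 = -1225 - (-20)*0 = -1225 - 1*0 = -1225 + 0 = -1225)
1/(P(-69) + S) = 1/((-7 + (1/3)*(-69)) - 1225) = 1/((-7 - 23) - 1225) = 1/(-30 - 1225) = 1/(-1255) = -1/1255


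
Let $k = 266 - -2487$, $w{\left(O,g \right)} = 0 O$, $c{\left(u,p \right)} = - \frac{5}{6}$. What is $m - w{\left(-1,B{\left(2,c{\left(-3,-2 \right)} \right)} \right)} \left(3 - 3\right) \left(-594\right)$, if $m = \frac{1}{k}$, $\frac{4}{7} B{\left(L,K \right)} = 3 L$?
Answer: $\frac{1}{2753} \approx 0.00036324$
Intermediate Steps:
$c{\left(u,p \right)} = - \frac{5}{6}$ ($c{\left(u,p \right)} = \left(-5\right) \frac{1}{6} = - \frac{5}{6}$)
$B{\left(L,K \right)} = \frac{21 L}{4}$ ($B{\left(L,K \right)} = \frac{7 \cdot 3 L}{4} = \frac{21 L}{4}$)
$w{\left(O,g \right)} = 0$
$k = 2753$ ($k = 266 + 2487 = 2753$)
$m = \frac{1}{2753} \approx 0.00036324$
$m - w{\left(-1,B{\left(2,c{\left(-3,-2 \right)} \right)} \right)} \left(3 - 3\right) \left(-594\right) = \frac{1}{2753} - 0 \left(3 - 3\right) \left(-594\right) = \frac{1}{2753} - 0 \cdot 0 \left(-594\right) = \frac{1}{2753} - 0 \left(-594\right) = \frac{1}{2753} - 0 = \frac{1}{2753} + 0 = \frac{1}{2753}$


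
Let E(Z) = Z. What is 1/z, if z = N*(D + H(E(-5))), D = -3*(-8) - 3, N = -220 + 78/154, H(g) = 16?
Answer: -77/625337 ≈ -0.00012313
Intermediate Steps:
N = -16901/77 (N = -220 + 78*(1/154) = -220 + 39/77 = -16901/77 ≈ -219.49)
D = 21 (D = 24 - 3 = 21)
z = -625337/77 (z = -16901*(21 + 16)/77 = -16901/77*37 = -625337/77 ≈ -8121.3)
1/z = 1/(-625337/77) = -77/625337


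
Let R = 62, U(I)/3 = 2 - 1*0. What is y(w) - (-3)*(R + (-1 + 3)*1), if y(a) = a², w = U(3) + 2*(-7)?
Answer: 256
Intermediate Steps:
U(I) = 6 (U(I) = 3*(2 - 1*0) = 3*(2 + 0) = 3*2 = 6)
w = -8 (w = 6 + 2*(-7) = 6 - 14 = -8)
y(w) - (-3)*(R + (-1 + 3)*1) = (-8)² - (-3)*(62 + (-1 + 3)*1) = 64 - (-3)*(62 + 2*1) = 64 - (-3)*(62 + 2) = 64 - (-3)*64 = 64 - 1*(-192) = 64 + 192 = 256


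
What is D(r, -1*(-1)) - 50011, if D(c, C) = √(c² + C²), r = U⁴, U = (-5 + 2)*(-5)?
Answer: -50011 + √2562890626 ≈ 614.00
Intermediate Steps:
U = 15 (U = -3*(-5) = 15)
r = 50625 (r = 15⁴ = 50625)
D(c, C) = √(C² + c²)
D(r, -1*(-1)) - 50011 = √((-1*(-1))² + 50625²) - 50011 = √(1² + 2562890625) - 50011 = √(1 + 2562890625) - 50011 = √2562890626 - 50011 = -50011 + √2562890626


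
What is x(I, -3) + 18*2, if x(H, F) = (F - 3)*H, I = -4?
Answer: 60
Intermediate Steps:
x(H, F) = H*(-3 + F) (x(H, F) = (-3 + F)*H = H*(-3 + F))
x(I, -3) + 18*2 = -4*(-3 - 3) + 18*2 = -4*(-6) + 36 = 24 + 36 = 60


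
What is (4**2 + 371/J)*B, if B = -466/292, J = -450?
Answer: -1591157/65700 ≈ -24.219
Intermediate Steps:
B = -233/146 (B = -466*1/292 = -233/146 ≈ -1.5959)
(4**2 + 371/J)*B = (4**2 + 371/(-450))*(-233/146) = (16 + 371*(-1/450))*(-233/146) = (16 - 371/450)*(-233/146) = (6829/450)*(-233/146) = -1591157/65700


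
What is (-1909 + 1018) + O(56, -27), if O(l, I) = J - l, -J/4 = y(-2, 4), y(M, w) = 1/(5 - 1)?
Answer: -948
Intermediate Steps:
y(M, w) = ¼ (y(M, w) = 1/4 = ¼)
J = -1 (J = -4*¼ = -1)
O(l, I) = -1 - l
(-1909 + 1018) + O(56, -27) = (-1909 + 1018) + (-1 - 1*56) = -891 + (-1 - 56) = -891 - 57 = -948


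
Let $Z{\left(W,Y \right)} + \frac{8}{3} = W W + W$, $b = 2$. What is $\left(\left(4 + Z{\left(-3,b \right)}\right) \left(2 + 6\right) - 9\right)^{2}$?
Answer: $\frac{22201}{9} \approx 2466.8$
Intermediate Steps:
$Z{\left(W,Y \right)} = - \frac{8}{3} + W + W^{2}$ ($Z{\left(W,Y \right)} = - \frac{8}{3} + \left(W W + W\right) = - \frac{8}{3} + \left(W^{2} + W\right) = - \frac{8}{3} + \left(W + W^{2}\right) = - \frac{8}{3} + W + W^{2}$)
$\left(\left(4 + Z{\left(-3,b \right)}\right) \left(2 + 6\right) - 9\right)^{2} = \left(\left(4 - \left(\frac{17}{3} - 9\right)\right) \left(2 + 6\right) - 9\right)^{2} = \left(\left(4 - - \frac{10}{3}\right) 8 - 9\right)^{2} = \left(\left(4 + \frac{10}{3}\right) 8 - 9\right)^{2} = \left(\frac{22}{3} \cdot 8 - 9\right)^{2} = \left(\frac{176}{3} - 9\right)^{2} = \left(\frac{149}{3}\right)^{2} = \frac{22201}{9}$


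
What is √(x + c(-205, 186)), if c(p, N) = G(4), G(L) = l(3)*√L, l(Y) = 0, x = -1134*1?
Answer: 9*I*√14 ≈ 33.675*I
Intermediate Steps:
x = -1134
G(L) = 0 (G(L) = 0*√L = 0)
c(p, N) = 0
√(x + c(-205, 186)) = √(-1134 + 0) = √(-1134) = 9*I*√14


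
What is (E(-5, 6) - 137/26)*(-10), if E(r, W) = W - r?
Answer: -745/13 ≈ -57.308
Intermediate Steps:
(E(-5, 6) - 137/26)*(-10) = ((6 - 1*(-5)) - 137/26)*(-10) = ((6 + 5) - 137*1/26)*(-10) = (11 - 137/26)*(-10) = (149/26)*(-10) = -745/13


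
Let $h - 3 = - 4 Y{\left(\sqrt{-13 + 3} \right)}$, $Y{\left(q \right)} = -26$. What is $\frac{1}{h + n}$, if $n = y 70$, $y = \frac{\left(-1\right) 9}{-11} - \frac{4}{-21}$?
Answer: $\frac{33}{5861} \approx 0.0056304$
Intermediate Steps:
$y = \frac{233}{231}$ ($y = \left(-9\right) \left(- \frac{1}{11}\right) - - \frac{4}{21} = \frac{9}{11} + \frac{4}{21} = \frac{233}{231} \approx 1.0087$)
$h = 107$ ($h = 3 - -104 = 3 + 104 = 107$)
$n = \frac{2330}{33}$ ($n = \frac{233}{231} \cdot 70 = \frac{2330}{33} \approx 70.606$)
$\frac{1}{h + n} = \frac{1}{107 + \frac{2330}{33}} = \frac{1}{\frac{5861}{33}} = \frac{33}{5861}$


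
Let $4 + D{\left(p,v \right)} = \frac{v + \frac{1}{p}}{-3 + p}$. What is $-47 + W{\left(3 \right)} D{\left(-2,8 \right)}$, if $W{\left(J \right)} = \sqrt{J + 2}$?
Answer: $-47 - \frac{11 \sqrt{5}}{2} \approx -59.298$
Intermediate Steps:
$W{\left(J \right)} = \sqrt{2 + J}$
$D{\left(p,v \right)} = -4 + \frac{v + \frac{1}{p}}{-3 + p}$
$-47 + W{\left(3 \right)} D{\left(-2,8 \right)} = -47 + \sqrt{2 + 3} \frac{1 - 4 \left(-2\right)^{2} + 12 \left(-2\right) - 16}{\left(-2\right) \left(-3 - 2\right)} = -47 + \sqrt{5} \left(- \frac{1 - 16 - 24 - 16}{2 \left(-5\right)}\right) = -47 + \sqrt{5} \left(\left(- \frac{1}{2}\right) \left(- \frac{1}{5}\right) \left(1 - 16 - 24 - 16\right)\right) = -47 + \sqrt{5} \left(\left(- \frac{1}{2}\right) \left(- \frac{1}{5}\right) \left(-55\right)\right) = -47 + \sqrt{5} \left(- \frac{11}{2}\right) = -47 - \frac{11 \sqrt{5}}{2}$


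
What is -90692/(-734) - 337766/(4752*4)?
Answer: 33544393/317088 ≈ 105.79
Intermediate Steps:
-90692/(-734) - 337766/(4752*4) = -90692*(-1/734) - 337766/19008 = 45346/367 - 337766*1/19008 = 45346/367 - 15353/864 = 33544393/317088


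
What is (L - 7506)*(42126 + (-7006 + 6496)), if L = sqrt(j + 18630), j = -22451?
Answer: -312369696 + 41616*I*sqrt(3821) ≈ -3.1237e+8 + 2.5725e+6*I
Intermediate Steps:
L = I*sqrt(3821) (L = sqrt(-22451 + 18630) = sqrt(-3821) = I*sqrt(3821) ≈ 61.814*I)
(L - 7506)*(42126 + (-7006 + 6496)) = (I*sqrt(3821) - 7506)*(42126 + (-7006 + 6496)) = (-7506 + I*sqrt(3821))*(42126 - 510) = (-7506 + I*sqrt(3821))*41616 = -312369696 + 41616*I*sqrt(3821)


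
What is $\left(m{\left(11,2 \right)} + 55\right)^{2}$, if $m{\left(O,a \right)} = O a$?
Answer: $5929$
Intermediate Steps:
$\left(m{\left(11,2 \right)} + 55\right)^{2} = \left(11 \cdot 2 + 55\right)^{2} = \left(22 + 55\right)^{2} = 77^{2} = 5929$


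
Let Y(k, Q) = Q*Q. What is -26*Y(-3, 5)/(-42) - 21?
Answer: -116/21 ≈ -5.5238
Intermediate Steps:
Y(k, Q) = Q²
-26*Y(-3, 5)/(-42) - 21 = -26*5²/(-42) - 21 = -650*(-1)/42 - 21 = -26*(-25/42) - 21 = 325/21 - 21 = -116/21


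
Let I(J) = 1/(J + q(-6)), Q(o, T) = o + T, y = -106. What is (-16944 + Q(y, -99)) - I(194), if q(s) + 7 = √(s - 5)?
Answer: (-17149*√11 + 3206864*I)/(√11 - 187*I) ≈ -17149.0 + 9.4652e-5*I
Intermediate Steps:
Q(o, T) = T + o
q(s) = -7 + √(-5 + s) (q(s) = -7 + √(s - 5) = -7 + √(-5 + s))
I(J) = 1/(-7 + J + I*√11) (I(J) = 1/(J + (-7 + √(-5 - 6))) = 1/(J + (-7 + √(-11))) = 1/(J + (-7 + I*√11)) = 1/(-7 + J + I*√11))
(-16944 + Q(y, -99)) - I(194) = (-16944 + (-99 - 106)) - 1/(-7 + 194 + I*√11) = (-16944 - 205) - 1/(187 + I*√11) = -17149 - 1/(187 + I*√11)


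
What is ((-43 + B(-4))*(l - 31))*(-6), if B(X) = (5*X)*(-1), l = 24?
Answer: -966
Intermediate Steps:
B(X) = -5*X
((-43 + B(-4))*(l - 31))*(-6) = ((-43 - 5*(-4))*(24 - 31))*(-6) = ((-43 + 20)*(-7))*(-6) = -23*(-7)*(-6) = 161*(-6) = -966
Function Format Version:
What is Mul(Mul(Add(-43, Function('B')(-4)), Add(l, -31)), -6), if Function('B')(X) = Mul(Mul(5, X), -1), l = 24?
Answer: -966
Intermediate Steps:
Function('B')(X) = Mul(-5, X)
Mul(Mul(Add(-43, Function('B')(-4)), Add(l, -31)), -6) = Mul(Mul(Add(-43, Mul(-5, -4)), Add(24, -31)), -6) = Mul(Mul(Add(-43, 20), -7), -6) = Mul(Mul(-23, -7), -6) = Mul(161, -6) = -966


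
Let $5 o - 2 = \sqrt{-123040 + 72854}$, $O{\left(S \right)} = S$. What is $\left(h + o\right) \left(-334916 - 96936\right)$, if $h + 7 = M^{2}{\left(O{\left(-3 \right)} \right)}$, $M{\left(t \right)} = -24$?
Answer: $- \frac{1229482644}{5} - \frac{431852 i \sqrt{50186}}{5} \approx -2.459 \cdot 10^{8} - 1.9349 \cdot 10^{7} i$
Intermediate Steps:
$o = \frac{2}{5} + \frac{i \sqrt{50186}}{5}$ ($o = \frac{2}{5} + \frac{\sqrt{-123040 + 72854}}{5} = \frac{2}{5} + \frac{\sqrt{-50186}}{5} = \frac{2}{5} + \frac{i \sqrt{50186}}{5} \approx 0.4 + 44.804 i$)
$h = 569$ ($h = -7 + \left(-24\right)^{2} = -7 + 576 = 569$)
$\left(h + o\right) \left(-334916 - 96936\right) = \left(569 + \left(\frac{2}{5} + \frac{i \sqrt{50186}}{5}\right)\right) \left(-334916 - 96936\right) = \left(\frac{2847}{5} + \frac{i \sqrt{50186}}{5}\right) \left(-431852\right) = - \frac{1229482644}{5} - \frac{431852 i \sqrt{50186}}{5}$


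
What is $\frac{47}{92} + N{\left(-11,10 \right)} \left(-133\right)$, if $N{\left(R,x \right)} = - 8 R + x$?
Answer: $- \frac{1199081}{92} \approx -13033.0$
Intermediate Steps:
$N{\left(R,x \right)} = x - 8 R$
$\frac{47}{92} + N{\left(-11,10 \right)} \left(-133\right) = \frac{47}{92} + \left(10 - -88\right) \left(-133\right) = 47 \cdot \frac{1}{92} + \left(10 + 88\right) \left(-133\right) = \frac{47}{92} + 98 \left(-133\right) = \frac{47}{92} - 13034 = - \frac{1199081}{92}$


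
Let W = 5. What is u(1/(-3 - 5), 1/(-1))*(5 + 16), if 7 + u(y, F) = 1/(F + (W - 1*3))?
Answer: -126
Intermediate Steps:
u(y, F) = -7 + 1/(2 + F) (u(y, F) = -7 + 1/(F + (5 - 1*3)) = -7 + 1/(F + (5 - 3)) = -7 + 1/(F + 2) = -7 + 1/(2 + F))
u(1/(-3 - 5), 1/(-1))*(5 + 16) = ((-13 - 7/(-1))/(2 + 1/(-1)))*(5 + 16) = ((-13 - 7*(-1))/(2 - 1))*21 = ((-13 + 7)/1)*21 = (1*(-6))*21 = -6*21 = -126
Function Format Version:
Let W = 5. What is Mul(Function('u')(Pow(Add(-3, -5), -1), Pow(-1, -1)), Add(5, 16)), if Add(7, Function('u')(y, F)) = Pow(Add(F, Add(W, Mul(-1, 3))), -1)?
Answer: -126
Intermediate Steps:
Function('u')(y, F) = Add(-7, Pow(Add(2, F), -1)) (Function('u')(y, F) = Add(-7, Pow(Add(F, Add(5, Mul(-1, 3))), -1)) = Add(-7, Pow(Add(F, Add(5, -3)), -1)) = Add(-7, Pow(Add(F, 2), -1)) = Add(-7, Pow(Add(2, F), -1)))
Mul(Function('u')(Pow(Add(-3, -5), -1), Pow(-1, -1)), Add(5, 16)) = Mul(Mul(Pow(Add(2, Pow(-1, -1)), -1), Add(-13, Mul(-7, Pow(-1, -1)))), Add(5, 16)) = Mul(Mul(Pow(Add(2, -1), -1), Add(-13, Mul(-7, -1))), 21) = Mul(Mul(Pow(1, -1), Add(-13, 7)), 21) = Mul(Mul(1, -6), 21) = Mul(-6, 21) = -126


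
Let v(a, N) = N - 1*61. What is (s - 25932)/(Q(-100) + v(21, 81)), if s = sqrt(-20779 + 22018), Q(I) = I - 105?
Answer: 25932/185 - sqrt(1239)/185 ≈ 139.98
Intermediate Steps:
Q(I) = -105 + I
v(a, N) = -61 + N (v(a, N) = N - 61 = -61 + N)
s = sqrt(1239) ≈ 35.199
(s - 25932)/(Q(-100) + v(21, 81)) = (sqrt(1239) - 25932)/((-105 - 100) + (-61 + 81)) = (-25932 + sqrt(1239))/(-205 + 20) = (-25932 + sqrt(1239))/(-185) = (-25932 + sqrt(1239))*(-1/185) = 25932/185 - sqrt(1239)/185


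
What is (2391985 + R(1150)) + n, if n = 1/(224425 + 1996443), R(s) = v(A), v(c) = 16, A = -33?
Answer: 5312318476869/2220868 ≈ 2.3920e+6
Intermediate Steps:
R(s) = 16
n = 1/2220868 ≈ 4.5027e-7
(2391985 + R(1150)) + n = (2391985 + 16) + 1/2220868 = 2392001 + 1/2220868 = 5312318476869/2220868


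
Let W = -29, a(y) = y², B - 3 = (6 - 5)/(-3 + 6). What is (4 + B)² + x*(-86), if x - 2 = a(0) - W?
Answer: -23510/9 ≈ -2612.2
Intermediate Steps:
B = 10/3 (B = 3 + (6 - 5)/(-3 + 6) = 3 + 1/3 = 3 + 1*(⅓) = 3 + ⅓ = 10/3 ≈ 3.3333)
x = 31 (x = 2 + (0² - 1*(-29)) = 2 + (0 + 29) = 2 + 29 = 31)
(4 + B)² + x*(-86) = (4 + 10/3)² + 31*(-86) = (22/3)² - 2666 = 484/9 - 2666 = -23510/9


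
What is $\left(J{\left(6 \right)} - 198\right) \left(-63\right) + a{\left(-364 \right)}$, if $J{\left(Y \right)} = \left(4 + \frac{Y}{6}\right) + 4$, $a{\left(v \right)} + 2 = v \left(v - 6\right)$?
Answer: $146585$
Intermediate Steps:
$a{\left(v \right)} = -2 + v \left(-6 + v\right)$ ($a{\left(v \right)} = -2 + v \left(v - 6\right) = -2 + v \left(-6 + v\right)$)
$J{\left(Y \right)} = 8 + \frac{Y}{6}$ ($J{\left(Y \right)} = \left(4 + Y \frac{1}{6}\right) + 4 = \left(4 + \frac{Y}{6}\right) + 4 = 8 + \frac{Y}{6}$)
$\left(J{\left(6 \right)} - 198\right) \left(-63\right) + a{\left(-364 \right)} = \left(\left(8 + \frac{1}{6} \cdot 6\right) - 198\right) \left(-63\right) - \left(-2182 - 132496\right) = \left(\left(8 + 1\right) - 198\right) \left(-63\right) + \left(-2 + 132496 + 2184\right) = \left(9 - 198\right) \left(-63\right) + 134678 = \left(-189\right) \left(-63\right) + 134678 = 11907 + 134678 = 146585$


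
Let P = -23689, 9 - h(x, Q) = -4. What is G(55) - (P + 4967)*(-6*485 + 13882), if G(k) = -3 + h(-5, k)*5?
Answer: 205417846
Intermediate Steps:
h(x, Q) = 13 (h(x, Q) = 9 - 1*(-4) = 9 + 4 = 13)
G(k) = 62 (G(k) = -3 + 13*5 = -3 + 65 = 62)
G(55) - (P + 4967)*(-6*485 + 13882) = 62 - (-23689 + 4967)*(-6*485 + 13882) = 62 - (-18722)*(-2910 + 13882) = 62 - (-18722)*10972 = 62 - 1*(-205417784) = 62 + 205417784 = 205417846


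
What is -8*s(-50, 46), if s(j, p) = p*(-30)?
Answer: 11040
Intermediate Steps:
s(j, p) = -30*p
-8*s(-50, 46) = -(-240)*46 = -8*(-1380) = 11040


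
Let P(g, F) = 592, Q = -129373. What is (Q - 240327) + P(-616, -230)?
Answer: -369108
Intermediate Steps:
(Q - 240327) + P(-616, -230) = (-129373 - 240327) + 592 = -369700 + 592 = -369108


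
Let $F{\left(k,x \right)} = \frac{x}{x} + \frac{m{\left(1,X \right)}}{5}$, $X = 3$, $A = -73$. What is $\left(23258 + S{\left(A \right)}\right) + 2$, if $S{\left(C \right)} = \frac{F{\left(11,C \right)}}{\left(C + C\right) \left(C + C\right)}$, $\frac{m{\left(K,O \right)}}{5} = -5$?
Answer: $\frac{123952539}{5329} \approx 23260.0$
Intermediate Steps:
$m{\left(K,O \right)} = -25$ ($m{\left(K,O \right)} = 5 \left(-5\right) = -25$)
$F{\left(k,x \right)} = -4$ ($F{\left(k,x \right)} = \frac{x}{x} - \frac{25}{5} = 1 - 5 = -4$)
$S{\left(C \right)} = - \frac{1}{C^{2}}$ ($S{\left(C \right)} = - \frac{4}{\left(C + C\right) \left(C + C\right)} = - \frac{4}{2 C 2 C} = - \frac{4}{4 C^{2}} = - 4 \frac{1}{4 C^{2}} = - \frac{1}{C^{2}}$)
$\left(23258 + S{\left(A \right)}\right) + 2 = \left(23258 - \frac{1}{5329}\right) + 2 = \frac{123941881}{5329} + 2 = \frac{123952539}{5329}$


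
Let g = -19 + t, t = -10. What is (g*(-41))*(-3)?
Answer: -3567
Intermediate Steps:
g = -29 (g = -19 - 10 = -29)
(g*(-41))*(-3) = -29*(-41)*(-3) = 1189*(-3) = -3567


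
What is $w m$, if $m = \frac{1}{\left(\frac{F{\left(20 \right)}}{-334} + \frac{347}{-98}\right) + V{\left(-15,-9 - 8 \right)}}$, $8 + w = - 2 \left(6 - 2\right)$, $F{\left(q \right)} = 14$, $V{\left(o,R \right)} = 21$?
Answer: $- \frac{261856}{285051} \approx -0.91863$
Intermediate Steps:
$w = -16$ ($w = -8 - 2 \left(6 - 2\right) = -8 - 8 = -16$)
$m = \frac{16366}{285051}$ ($m = \frac{1}{\left(\frac{14}{-334} + \frac{347}{-98}\right) + 21} = \frac{1}{\left(14 \left(- \frac{1}{334}\right) + 347 \left(- \frac{1}{98}\right)\right) + 21} = \frac{1}{\left(- \frac{7}{167} - \frac{347}{98}\right) + 21} = \frac{1}{- \frac{58635}{16366} + 21} = \frac{1}{\frac{285051}{16366}} = \frac{16366}{285051} \approx 0.057414$)
$w m = \left(-16\right) \frac{16366}{285051} = - \frac{261856}{285051}$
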